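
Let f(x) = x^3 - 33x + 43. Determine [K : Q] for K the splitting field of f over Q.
[K : Q] = 6

By the rational root test, any rational root of the monic integer polynomial f(x) = x^3 - 33x + 43 must be an integer dividing the constant term 43, i.e. one of ±{1, 43}. Evaluating: f(1) = 11, f(-1) = 75, f(43) = 78131, f(-43) = -78045; none is 0, so f has no rational root and is therefore irreducible over Q (a cubic with no linear factor over a field is irreducible). For an irreducible cubic, the Galois group is A_3 or S_3 according as the discriminant disc(f) = -4a^3 - 27b^2 = -4·(-33)^3 - 27·(43)^2 = 93825 is or is not a square in Q. Here disc(f) = 93825 is not a perfect square in Q, so the Galois group of f over Q is not contained in A_3 and must be all of S_3. The splitting field has degree |S_3| = 6 over Q, so [K : Q] = 6.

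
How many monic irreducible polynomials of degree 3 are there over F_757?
There are 144599112 monic irreducible polynomials of degree 3 over F_757

Each element of F_{757^3} that lies in no proper subfield is a root of exactly one monic irreducible of degree 3 over F_757, and each such polynomial has 3 distinct roots in F_{757^3}. By Möbius inversion the count is N_757(3) = (1/3) Σ_{d|3} μ(3/d) · 757^d = (1/3)(μ(3)·757^1 + μ(1)·757^3) = 433797336/3 = 144599112.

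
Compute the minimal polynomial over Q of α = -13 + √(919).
m_α(x) = x^2 + 26x - 750

From α + 13 = √(919), squaring gives (α + 13)^2 = 919, i.e. α^2 + 26α + 169 = 919, so α^2 + 26α - 750 = 0. The discriminant of x^2 + 26x - 750 is (26)^2 - 4·(-750) = 676 + 3000 = 3676, and 4·(919) is not a perfect square in Q since 919 is squarefree and ≠ 1. Hence x^2 + 26x - 750 is irreducible over Q and is the minimal polynomial of α.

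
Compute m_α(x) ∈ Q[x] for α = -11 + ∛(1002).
m_α(x) = x^3 + 33x^2 + 363x + 329

Set β = α + 11 = ∛(1002), so β^3 = 1002. Then (α + 11)^3 - 1002 = 0, i.e. α is a root of g(x) = (x + 11)^3 - 1002 = x^3 + 33x^2 + 363x + 329. Since g(x) = h(x + 11) where h(x) = x^3 - 1002, and h is irreducible over Q (because 1002 is not a perfect cube, so h has no rational root, and a monic cubic with no rational root is irreducible), g is also irreducible (irreducibility is preserved under the substitution x → x + 11). Hence m_α(x) = x^3 + 33x^2 + 363x + 329.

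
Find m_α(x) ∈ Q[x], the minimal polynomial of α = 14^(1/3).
m_α(x) = x^3 - 14

α satisfies α^3 = 14, so x^3 - 14 annihilates α. By the rational root test, a rational root p/q (in lowest terms) of x^3 - 14 would satisfy p^3 = 14 q^3, forcing q = 1 and p^3 = 14; but 14 is not a perfect cube, contradiction. A monic cubic over Q with no rational root is irreducible (any nontrivial factorization would include a linear factor). Hence x^3 - 14 is the minimal polynomial of α, and in particular [Q(α):Q] = 3.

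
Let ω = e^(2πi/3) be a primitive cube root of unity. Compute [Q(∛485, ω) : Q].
[Q(∛485, ω) : Q] = 6

[Q(∛485):Q] = 3 (min poly x^3 - 485, irreducible since 485 is not a perfect cube). [Q(ω):Q] = 2 (min poly x^2 + x + 1). Since Q(∛485) ⊂ R and ω ∉ R, we have ω ∉ Q(∛485), so x^2 + x + 1 remains irreducible over Q(∛485) and [Q(∛485, ω) : Q(∛485)] = 2. By the tower law, [Q(∛485, ω) : Q] = 3 · 2 = 6. (In fact Q(∛485, ω) is the splitting field of x^3 - 485 over Q.)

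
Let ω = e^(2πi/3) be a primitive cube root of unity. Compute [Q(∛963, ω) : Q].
[Q(∛963, ω) : Q] = 6

[Q(∛963):Q] = 3 (min poly x^3 - 963, irreducible since 963 is not a perfect cube). [Q(ω):Q] = 2 (min poly x^2 + x + 1). Since Q(∛963) ⊂ R and ω ∉ R, we have ω ∉ Q(∛963), so x^2 + x + 1 remains irreducible over Q(∛963) and [Q(∛963, ω) : Q(∛963)] = 2. By the tower law, [Q(∛963, ω) : Q] = 3 · 2 = 6. (In fact Q(∛963, ω) is the splitting field of x^3 - 963 over Q.)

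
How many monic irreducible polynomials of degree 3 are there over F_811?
There are 177803640 monic irreducible polynomials of degree 3 over F_811

Each element of F_{811^3} that lies in no proper subfield is a root of exactly one monic irreducible of degree 3 over F_811, and each such polynomial has 3 distinct roots in F_{811^3}. By Möbius inversion the count is N_811(3) = (1/3) Σ_{d|3} μ(3/d) · 811^d = (1/3)(μ(3)·811^1 + μ(1)·811^3) = 533410920/3 = 177803640.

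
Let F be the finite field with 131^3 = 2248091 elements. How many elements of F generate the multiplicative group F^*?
There are φ(2248090) = 830016 primitive elements

F_q^* is cyclic of order q - 1 = 2248090. A cyclic group of order m has exactly φ(m) generators. Here m = 2248090 = 2 · 5 · 13 · 17293, so the number of primitive elements is φ(2248090) = 830016.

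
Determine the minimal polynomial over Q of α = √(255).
m_α(x) = x^2 - 255

α satisfies α^2 - 255 = 0, so x^2 - 255 annihilates α. Since d = 255 is squarefree and ≠ 1, it is not a perfect square in Q, so x^2 - 255 has no rational root and is therefore irreducible over Q (a degree-2 polynomial over a field is irreducible iff it has no root). Hence m_α(x) = x^2 - 255.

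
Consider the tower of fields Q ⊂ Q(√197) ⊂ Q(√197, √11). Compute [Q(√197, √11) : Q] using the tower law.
[Q(√197, √11) : Q] = 4

[Q(√197):Q] = 2 (min poly x^2 - 197, irreducible since 197 is squarefree > 1). For the top step, suppose √11 ∈ Q(√197), say √11 = c + d√197 with c, d ∈ Q. Squaring: 11 = c^2 + 197d^2 + 2cd√197. Since √197 ∉ Q this forces 2cd = 0. If d = 0 then √11 = c ∈ Q, contradicting 11 squarefree > 1. If c = 0 then 11 = 197d^2, so 197·11 = (197d)^2 is a perfect square in Q — but 197·11 = 2167 is not a perfect square (since 197 and 11 are distinct squarefree integers). Contradiction. Hence √11 ∉ Q(√197), so x^2 - 11 stays irreducible over Q(√197) and [Q(√197, √11) : Q(√197)] = 2. By the tower law, [Q(√197, √11) : Q] = 2 · 2 = 4.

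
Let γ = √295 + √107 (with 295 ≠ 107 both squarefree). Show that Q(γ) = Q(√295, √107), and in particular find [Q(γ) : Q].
[Q(γ) : Q] = 4 (equivalently, Q(γ) = Q(√295, √107))

Obviously Q(γ) ⊆ Q(√295, √107), and [Q(√295, √107):Q] = 4 (since 295, 107 are distinct squarefree integers > 1 with 31565 not a perfect square). To show equality we compute the minimal polynomial of γ. From γ = √295 + √107: γ^2 = 295 + 2√(31565) + 107 = 402 + 2√(31565), so γ^2 - 402 = 2√(31565); squaring, (γ^2 - 402)^2 = 4·31565, i.e. γ^4 - 804γ^2 + 161604 - 126260 = 0, i.e. γ^4 - 804γ^2 + 35344 = 0. So γ is a root of x^4 - 804x^2 + 35344. This polynomial is irreducible over Q: it has no rational root (each ±√295 ± √107 is irrational), and any factorization into two quadratics over Q would force √(31565) ∈ Q (pairing opposite roots) or √295, √107 ∈ Q (other pairings), all impossible. Hence [Q(γ):Q] = 4 = [Q(√295, √107):Q], so Q(γ) = Q(√295, √107).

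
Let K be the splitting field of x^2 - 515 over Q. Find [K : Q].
[K : Q] = 2

f(x) = x^2 - 515 factors as (x - √515)(x + √515). The splitting field is K = Q(√515). Since 515 is squarefree and > 1, it is not a perfect square, so x^2 - 515 is irreducible over Q and [Q(√515) : Q] = 2. Hence [K : Q] = 2.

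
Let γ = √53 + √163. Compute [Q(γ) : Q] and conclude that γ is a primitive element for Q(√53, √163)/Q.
[Q(γ) : Q] = 4 (equivalently, Q(γ) = Q(√53, √163))

Obviously Q(γ) ⊆ Q(√53, √163), and [Q(√53, √163):Q] = 4 (since 53, 163 are distinct squarefree integers > 1 with 8639 not a perfect square). To show equality we compute the minimal polynomial of γ. From γ = √53 + √163: γ^2 = 53 + 2√(8639) + 163 = 216 + 2√(8639), so γ^2 - 216 = 2√(8639); squaring, (γ^2 - 216)^2 = 4·8639, i.e. γ^4 - 432γ^2 + 46656 - 34556 = 0, i.e. γ^4 - 432γ^2 + 12100 = 0. So γ is a root of x^4 - 432x^2 + 12100. This polynomial is irreducible over Q: it has no rational root (each ±√53 ± √163 is irrational), and any factorization into two quadratics over Q would force √(8639) ∈ Q (pairing opposite roots) or √53, √163 ∈ Q (other pairings), all impossible. Hence [Q(γ):Q] = 4 = [Q(√53, √163):Q], so Q(γ) = Q(√53, √163).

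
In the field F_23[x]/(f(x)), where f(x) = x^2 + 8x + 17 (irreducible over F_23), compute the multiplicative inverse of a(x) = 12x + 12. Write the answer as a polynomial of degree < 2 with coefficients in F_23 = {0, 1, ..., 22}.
a(x)^(-1) ≡ 9x + 17 (mod f(x))

Since f is irreducible over F_23, F_23[x]/(f) is a field and a(x) ≠ 0 has an inverse. Apply the extended Euclidean algorithm to f(x) and a(x) in F_23[x]: f(x) = (2x + 14)·a(x) + (10). The last nonzero remainder is the constant 10 = gcd(f, a) in F_23. Back-substituting through the division chain expresses 10 = s(x)·a(x) + t(x)·f(x) with s(x) ≡ 21x + 9 (mod f), so (21x + 9)·a(x) ≡ 10 (mod f). Multiplying by 10^(-1) ≡ 7 in F_23 gives a(x)^(-1) ≡ 7·(21x + 9) ≡ 9x + 17 (mod f). Check: (12x + 12)·(9x + 17) = 16x^2 + 13x + 20 ≡ 1 (mod x^2 + 8x + 17).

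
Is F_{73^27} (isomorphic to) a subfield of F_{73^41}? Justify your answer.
No: F_{73^27} is not a subfield of F_{73^41}

F_{p^m} embeds in F_{p^n} iff m | n. Here 27 ∤ 41 (since 41 = 1·27 + 14 with remainder 14 ≠ 0), so F_{73^27} is not a subfield of F_{73^41}. Equivalently: if it were, the tower law would give 27 = [F_{73^27}:F_73] dividing [F_{73^41}:F_73] = 41, contradiction.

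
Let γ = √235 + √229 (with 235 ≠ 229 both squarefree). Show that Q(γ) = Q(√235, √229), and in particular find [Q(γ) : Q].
[Q(γ) : Q] = 4 (equivalently, Q(γ) = Q(√235, √229))

Obviously Q(γ) ⊆ Q(√235, √229), and [Q(√235, √229):Q] = 4 (since 235, 229 are distinct squarefree integers > 1 with 53815 not a perfect square). To show equality we compute the minimal polynomial of γ. From γ = √235 + √229: γ^2 = 235 + 2√(53815) + 229 = 464 + 2√(53815), so γ^2 - 464 = 2√(53815); squaring, (γ^2 - 464)^2 = 4·53815, i.e. γ^4 - 928γ^2 + 215296 - 215260 = 0, i.e. γ^4 - 928γ^2 + 36 = 0. So γ is a root of x^4 - 928x^2 + 36. This polynomial is irreducible over Q: it has no rational root (each ±√235 ± √229 is irrational), and any factorization into two quadratics over Q would force √(53815) ∈ Q (pairing opposite roots) or √235, √229 ∈ Q (other pairings), all impossible. Hence [Q(γ):Q] = 4 = [Q(√235, √229):Q], so Q(γ) = Q(√235, √229).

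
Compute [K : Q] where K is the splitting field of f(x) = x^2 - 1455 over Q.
[K : Q] = 2

f(x) = x^2 - 1455 factors as (x - √1455)(x + √1455). The splitting field is K = Q(√1455). Since 1455 is squarefree and > 1, it is not a perfect square, so x^2 - 1455 is irreducible over Q and [Q(√1455) : Q] = 2. Hence [K : Q] = 2.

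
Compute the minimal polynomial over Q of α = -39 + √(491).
m_α(x) = x^2 + 78x + 1030

From α + 39 = √(491), squaring gives (α + 39)^2 = 491, i.e. α^2 + 78α + 1521 = 491, so α^2 + 78α + 1030 = 0. The discriminant of x^2 + 78x + 1030 is (78)^2 - 4·(1030) = 6084 - 4120 = 1964, and 4·(491) is not a perfect square in Q since 491 is squarefree and ≠ 1. Hence x^2 + 78x + 1030 is irreducible over Q and is the minimal polynomial of α.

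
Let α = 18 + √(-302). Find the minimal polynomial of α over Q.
m_α(x) = x^2 - 36x + 626

From α - 18 = √(-302), squaring gives (α - 18)^2 = -302, i.e. α^2 - 36α + 324 = -302, so α^2 - 36α + 626 = 0. The discriminant of x^2 - 36x + 626 is (-36)^2 - 4·(626) = 1296 - 2504 = -1208, and 4·(-302) is not a perfect square in Q since -302 is squarefree and ≠ 1. Hence x^2 - 36x + 626 is irreducible over Q and is the minimal polynomial of α.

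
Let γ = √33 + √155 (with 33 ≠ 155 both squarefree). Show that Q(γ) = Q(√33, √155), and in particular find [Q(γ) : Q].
[Q(γ) : Q] = 4 (equivalently, Q(γ) = Q(√33, √155))

Obviously Q(γ) ⊆ Q(√33, √155), and [Q(√33, √155):Q] = 4 (since 33, 155 are distinct squarefree integers > 1 with 5115 not a perfect square). To show equality we compute the minimal polynomial of γ. From γ = √33 + √155: γ^2 = 33 + 2√(5115) + 155 = 188 + 2√(5115), so γ^2 - 188 = 2√(5115); squaring, (γ^2 - 188)^2 = 4·5115, i.e. γ^4 - 376γ^2 + 35344 - 20460 = 0, i.e. γ^4 - 376γ^2 + 14884 = 0. So γ is a root of x^4 - 376x^2 + 14884. This polynomial is irreducible over Q: it has no rational root (each ±√33 ± √155 is irrational), and any factorization into two quadratics over Q would force √(5115) ∈ Q (pairing opposite roots) or √33, √155 ∈ Q (other pairings), all impossible. Hence [Q(γ):Q] = 4 = [Q(√33, √155):Q], so Q(γ) = Q(√33, √155).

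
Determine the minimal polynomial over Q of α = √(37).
m_α(x) = x^2 - 37

α satisfies α^2 - 37 = 0, so x^2 - 37 annihilates α. Since d = 37 is squarefree and ≠ 1, it is not a perfect square in Q, so x^2 - 37 has no rational root and is therefore irreducible over Q (a degree-2 polynomial over a field is irreducible iff it has no root). Hence m_α(x) = x^2 - 37.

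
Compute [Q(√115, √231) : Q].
[Q(√115, √231) : Q] = 4

[Q(√115):Q] = 2 (min poly x^2 - 115, irreducible since 115 is squarefree > 1). For the top step, suppose √231 ∈ Q(√115), say √231 = c + d√115 with c, d ∈ Q. Squaring: 231 = c^2 + 115d^2 + 2cd√115. Since √115 ∉ Q this forces 2cd = 0. If d = 0 then √231 = c ∈ Q, contradicting 231 squarefree > 1. If c = 0 then 231 = 115d^2, so 115·231 = (115d)^2 is a perfect square in Q — but 115·231 = 26565 is not a perfect square (since 115 and 231 are distinct squarefree integers). Contradiction. Hence √231 ∉ Q(√115), so x^2 - 231 stays irreducible over Q(√115) and [Q(√115, √231) : Q(√115)] = 2. By the tower law, [Q(√115, √231) : Q] = 2 · 2 = 4.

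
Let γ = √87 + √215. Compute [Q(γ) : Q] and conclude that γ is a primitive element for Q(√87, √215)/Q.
[Q(γ) : Q] = 4 (equivalently, Q(γ) = Q(√87, √215))

Obviously Q(γ) ⊆ Q(√87, √215), and [Q(√87, √215):Q] = 4 (since 87, 215 are distinct squarefree integers > 1 with 18705 not a perfect square). To show equality we compute the minimal polynomial of γ. From γ = √87 + √215: γ^2 = 87 + 2√(18705) + 215 = 302 + 2√(18705), so γ^2 - 302 = 2√(18705); squaring, (γ^2 - 302)^2 = 4·18705, i.e. γ^4 - 604γ^2 + 91204 - 74820 = 0, i.e. γ^4 - 604γ^2 + 16384 = 0. So γ is a root of x^4 - 604x^2 + 16384. This polynomial is irreducible over Q: it has no rational root (each ±√87 ± √215 is irrational), and any factorization into two quadratics over Q would force √(18705) ∈ Q (pairing opposite roots) or √87, √215 ∈ Q (other pairings), all impossible. Hence [Q(γ):Q] = 4 = [Q(√87, √215):Q], so Q(γ) = Q(√87, √215).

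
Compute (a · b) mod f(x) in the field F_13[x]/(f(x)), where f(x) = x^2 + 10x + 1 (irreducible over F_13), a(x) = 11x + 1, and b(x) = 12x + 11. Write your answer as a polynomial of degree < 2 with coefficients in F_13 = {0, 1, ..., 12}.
a · b ≡ 9x + 9 (mod f(x))

Multiply in F_13[x]: a(x)·b(x) = (11x + 1)·(12x + 11) = 2x^2 + 3x + 11. This has degree ≥ 2, so divide by f(x) over F_13: 2x^2 + 3x + 11 = (2)·(x^2 + 10x + 1) + (9x + 9). Hence a·b ≡ 9x + 9 (mod f). (F_13[x]/(f) is a field with 13^2 = 169 elements since f is irreducible of degree 2.)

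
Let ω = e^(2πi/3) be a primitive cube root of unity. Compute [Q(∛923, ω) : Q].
[Q(∛923, ω) : Q] = 6

[Q(∛923):Q] = 3 (min poly x^3 - 923, irreducible since 923 is not a perfect cube). [Q(ω):Q] = 2 (min poly x^2 + x + 1). Since Q(∛923) ⊂ R and ω ∉ R, we have ω ∉ Q(∛923), so x^2 + x + 1 remains irreducible over Q(∛923) and [Q(∛923, ω) : Q(∛923)] = 2. By the tower law, [Q(∛923, ω) : Q] = 3 · 2 = 6. (In fact Q(∛923, ω) is the splitting field of x^3 - 923 over Q.)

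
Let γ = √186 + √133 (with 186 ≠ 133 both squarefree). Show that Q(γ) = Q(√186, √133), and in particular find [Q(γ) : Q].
[Q(γ) : Q] = 4 (equivalently, Q(γ) = Q(√186, √133))

Obviously Q(γ) ⊆ Q(√186, √133), and [Q(√186, √133):Q] = 4 (since 186, 133 are distinct squarefree integers > 1 with 24738 not a perfect square). To show equality we compute the minimal polynomial of γ. From γ = √186 + √133: γ^2 = 186 + 2√(24738) + 133 = 319 + 2√(24738), so γ^2 - 319 = 2√(24738); squaring, (γ^2 - 319)^2 = 4·24738, i.e. γ^4 - 638γ^2 + 101761 - 98952 = 0, i.e. γ^4 - 638γ^2 + 2809 = 0. So γ is a root of x^4 - 638x^2 + 2809. This polynomial is irreducible over Q: it has no rational root (each ±√186 ± √133 is irrational), and any factorization into two quadratics over Q would force √(24738) ∈ Q (pairing opposite roots) or √186, √133 ∈ Q (other pairings), all impossible. Hence [Q(γ):Q] = 4 = [Q(√186, √133):Q], so Q(γ) = Q(√186, √133).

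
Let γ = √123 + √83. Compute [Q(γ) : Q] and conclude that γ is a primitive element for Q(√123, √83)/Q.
[Q(γ) : Q] = 4 (equivalently, Q(γ) = Q(√123, √83))

Obviously Q(γ) ⊆ Q(√123, √83), and [Q(√123, √83):Q] = 4 (since 123, 83 are distinct squarefree integers > 1 with 10209 not a perfect square). To show equality we compute the minimal polynomial of γ. From γ = √123 + √83: γ^2 = 123 + 2√(10209) + 83 = 206 + 2√(10209), so γ^2 - 206 = 2√(10209); squaring, (γ^2 - 206)^2 = 4·10209, i.e. γ^4 - 412γ^2 + 42436 - 40836 = 0, i.e. γ^4 - 412γ^2 + 1600 = 0. So γ is a root of x^4 - 412x^2 + 1600. This polynomial is irreducible over Q: it has no rational root (each ±√123 ± √83 is irrational), and any factorization into two quadratics over Q would force √(10209) ∈ Q (pairing opposite roots) or √123, √83 ∈ Q (other pairings), all impossible. Hence [Q(γ):Q] = 4 = [Q(√123, √83):Q], so Q(γ) = Q(√123, √83).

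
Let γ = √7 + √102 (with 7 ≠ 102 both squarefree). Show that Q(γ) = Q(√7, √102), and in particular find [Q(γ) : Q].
[Q(γ) : Q] = 4 (equivalently, Q(γ) = Q(√7, √102))

Obviously Q(γ) ⊆ Q(√7, √102), and [Q(√7, √102):Q] = 4 (since 7, 102 are distinct squarefree integers > 1 with 714 not a perfect square). To show equality we compute the minimal polynomial of γ. From γ = √7 + √102: γ^2 = 7 + 2√(714) + 102 = 109 + 2√(714), so γ^2 - 109 = 2√(714); squaring, (γ^2 - 109)^2 = 4·714, i.e. γ^4 - 218γ^2 + 11881 - 2856 = 0, i.e. γ^4 - 218γ^2 + 9025 = 0. So γ is a root of x^4 - 218x^2 + 9025. This polynomial is irreducible over Q: it has no rational root (each ±√7 ± √102 is irrational), and any factorization into two quadratics over Q would force √(714) ∈ Q (pairing opposite roots) or √7, √102 ∈ Q (other pairings), all impossible. Hence [Q(γ):Q] = 4 = [Q(√7, √102):Q], so Q(γ) = Q(√7, √102).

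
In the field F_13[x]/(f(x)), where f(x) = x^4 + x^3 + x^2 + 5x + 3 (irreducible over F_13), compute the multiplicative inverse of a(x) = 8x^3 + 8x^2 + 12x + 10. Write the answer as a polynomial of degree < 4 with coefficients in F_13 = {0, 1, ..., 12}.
a(x)^(-1) ≡ 11x^3 + 9x^2 + 8x (mod f(x))

Since f is irreducible over F_13, F_13[x]/(f) is a field and a(x) ≠ 0 has an inverse. Apply the extended Euclidean algorithm to f(x) and a(x) in F_13[x]: f(x) = (5x)·a(x) + (6x^2 + 7x + 3);  a(x) = (10x + 7)·(6x^2 + 7x + 3) + (11x + 2);  (6x^2 + 7x + 3) = (10x)·(11x + 2) + (3). The last nonzero remainder is the constant 3 = gcd(f, a) in F_13. Back-substituting through the division chain expresses 3 = s(x)·a(x) + t(x)·f(x) with s(x) ≡ 7x^3 + x^2 + 11x (mod f), so (7x^3 + x^2 + 11x)·a(x) ≡ 3 (mod f). Multiplying by 3^(-1) ≡ 9 in F_13 gives a(x)^(-1) ≡ 9·(7x^3 + x^2 + 11x) ≡ 11x^3 + 9x^2 + 8x (mod f). Check: (8x^3 + 8x^2 + 12x + 10)·(11x^3 + 9x^2 + 8x) = 10x^6 + 4x^5 + 8x^4 + 9x^3 + 4x^2 + 2x ≡ 1 (mod x^4 + x^3 + x^2 + 5x + 3).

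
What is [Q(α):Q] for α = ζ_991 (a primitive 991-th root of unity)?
[Q(α):Q] = 990

The minimal polynomial of ζ_991 over Q is the 991-th cyclotomic polynomial Φ_991(x), which is irreducible over Q and has degree φ(991) = 990. Hence [Q(α):Q] = φ(991) = 990.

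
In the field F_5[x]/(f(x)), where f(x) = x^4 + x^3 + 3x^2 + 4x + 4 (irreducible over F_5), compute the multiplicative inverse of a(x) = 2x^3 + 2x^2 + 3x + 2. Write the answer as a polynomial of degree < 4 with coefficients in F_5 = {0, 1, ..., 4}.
a(x)^(-1) ≡ x^2 + 4x + 4 (mod f(x))

Since f is irreducible over F_5, F_5[x]/(f) is a field and a(x) ≠ 0 has an inverse. Apply the extended Euclidean algorithm to f(x) and a(x) in F_5[x]: f(x) = (3x)·a(x) + (4x^2 + 3x + 4);  a(x) = (3x + 2)·(4x^2 + 3x + 4) + (4). The last nonzero remainder is the constant 4 = gcd(f, a) in F_5. Back-substituting through the division chain expresses 4 = s(x)·a(x) + t(x)·f(x) with s(x) ≡ 4x^2 + x + 1 (mod f), so (4x^2 + x + 1)·a(x) ≡ 4 (mod f). Multiplying by 4^(-1) ≡ 4 in F_5 gives a(x)^(-1) ≡ 4·(4x^2 + x + 1) ≡ x^2 + 4x + 4 (mod f). Check: (2x^3 + 2x^2 + 3x + 2)·(x^2 + 4x + 4) = 2x^5 + 4x^3 + 2x^2 + 3 ≡ 1 (mod x^4 + x^3 + 3x^2 + 4x + 4).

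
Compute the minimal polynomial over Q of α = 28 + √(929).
m_α(x) = x^2 - 56x - 145

From α - 28 = √(929), squaring gives (α - 28)^2 = 929, i.e. α^2 - 56α + 784 = 929, so α^2 - 56α - 145 = 0. The discriminant of x^2 - 56x - 145 is (-56)^2 - 4·(-145) = 3136 + 580 = 3716, and 4·(929) is not a perfect square in Q since 929 is squarefree and ≠ 1. Hence x^2 - 56x - 145 is irreducible over Q and is the minimal polynomial of α.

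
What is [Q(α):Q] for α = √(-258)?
[Q(α):Q] = 2

[Q(α):Q] equals the degree of the minimal polynomial of α. Here α^2 = -258 and x^2 + 258 is irreducible (d = -258 is squarefree, ≠ 1, hence not a square), so deg(m_α) = 2. Thus [Q(α):Q] = 2.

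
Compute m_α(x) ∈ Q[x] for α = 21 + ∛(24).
m_α(x) = x^3 - 63x^2 + 1323x - 9285

Set β = α - 21 = ∛(24), so β^3 = 24. Then (α - 21)^3 - 24 = 0, i.e. α is a root of g(x) = (x - 21)^3 - 24 = x^3 - 63x^2 + 1323x - 9285. Since g(x) = h(x - 21) where h(x) = x^3 - 24, and h is irreducible over Q (because 24 is not a perfect cube, so h has no rational root, and a monic cubic with no rational root is irreducible), g is also irreducible (irreducibility is preserved under the substitution x → x - 21). Hence m_α(x) = x^3 - 63x^2 + 1323x - 9285.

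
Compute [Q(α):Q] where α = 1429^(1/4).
[Q(α):Q] = 4

α is a root of x^4 - 1429. By Eisenstein's criterion at the prime p = 1429 (which divides the constant term 1429 but p^2 = 2042041 does not, since 1429 is squarefree), x^4 - 1429 is irreducible over Q. Hence [Q(α):Q] = 4.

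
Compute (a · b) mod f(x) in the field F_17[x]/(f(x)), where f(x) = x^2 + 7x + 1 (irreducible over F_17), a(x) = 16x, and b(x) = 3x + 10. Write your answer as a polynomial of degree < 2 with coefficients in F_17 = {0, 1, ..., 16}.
a · b ≡ 11x + 3 (mod f(x))

Multiply in F_17[x]: a(x)·b(x) = (16x)·(3x + 10) = 14x^2 + 7x. This has degree ≥ 2, so divide by f(x) over F_17: 14x^2 + 7x = (14)·(x^2 + 7x + 1) + (11x + 3). Hence a·b ≡ 11x + 3 (mod f). (F_17[x]/(f) is a field with 17^2 = 289 elements since f is irreducible of degree 2.)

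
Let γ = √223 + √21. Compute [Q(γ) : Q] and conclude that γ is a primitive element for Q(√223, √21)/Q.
[Q(γ) : Q] = 4 (equivalently, Q(γ) = Q(√223, √21))

Obviously Q(γ) ⊆ Q(√223, √21), and [Q(√223, √21):Q] = 4 (since 223, 21 are distinct squarefree integers > 1 with 4683 not a perfect square). To show equality we compute the minimal polynomial of γ. From γ = √223 + √21: γ^2 = 223 + 2√(4683) + 21 = 244 + 2√(4683), so γ^2 - 244 = 2√(4683); squaring, (γ^2 - 244)^2 = 4·4683, i.e. γ^4 - 488γ^2 + 59536 - 18732 = 0, i.e. γ^4 - 488γ^2 + 40804 = 0. So γ is a root of x^4 - 488x^2 + 40804. This polynomial is irreducible over Q: it has no rational root (each ±√223 ± √21 is irrational), and any factorization into two quadratics over Q would force √(4683) ∈ Q (pairing opposite roots) or √223, √21 ∈ Q (other pairings), all impossible. Hence [Q(γ):Q] = 4 = [Q(√223, √21):Q], so Q(γ) = Q(√223, √21).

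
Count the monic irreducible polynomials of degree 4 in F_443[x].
There are 9628368438 monic irreducible polynomials of degree 4 over F_443

Each element of F_{443^4} that lies in no proper subfield is a root of exactly one monic irreducible of degree 4 over F_443, and each such polynomial has 4 distinct roots in F_{443^4}. By Möbius inversion the count is N_443(4) = (1/4) Σ_{d|4} μ(4/d) · 443^d = (1/4)(μ(4)·443^1 + μ(2)·443^2 + μ(1)·443^4) = 38513473752/4 = 9628368438.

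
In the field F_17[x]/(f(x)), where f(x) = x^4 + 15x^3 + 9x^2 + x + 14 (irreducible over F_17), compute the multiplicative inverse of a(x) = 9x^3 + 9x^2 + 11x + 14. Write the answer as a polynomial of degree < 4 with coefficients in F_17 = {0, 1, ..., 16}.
a(x)^(-1) ≡ 10x^3 + 6x^2 + 13x + 11 (mod f(x))

Since f is irreducible over F_17, F_17[x]/(f) is a field and a(x) ≠ 0 has an inverse. Apply the extended Euclidean algorithm to f(x) and a(x) in F_17[x]: f(x) = (2x + 11)·a(x) + (7x^2 + 5x + 13);  a(x) = (11x + 8)·(7x^2 + 5x + 13) + (15x + 12);  (7x^2 + 5x + 13) = (5x + 2)·(15x + 12) + (6). The last nonzero remainder is the constant 6 = gcd(f, a) in F_17. Back-substituting through the division chain expresses 6 = s(x)·a(x) + t(x)·f(x) with s(x) ≡ 9x^3 + 2x^2 + 10x + 15 (mod f), so (9x^3 + 2x^2 + 10x + 15)·a(x) ≡ 6 (mod f). Multiplying by 6^(-1) ≡ 3 in F_17 gives a(x)^(-1) ≡ 3·(9x^3 + 2x^2 + 10x + 15) ≡ 10x^3 + 6x^2 + 13x + 11 (mod f). Check: (9x^3 + 9x^2 + 11x + 14)·(10x^3 + 6x^2 + 13x + 11) = 5x^6 + 8x^5 + 9x^4 + 14x^3 + 3x^2 + 14x + 1 ≡ 1 (mod x^4 + 15x^3 + 9x^2 + x + 14).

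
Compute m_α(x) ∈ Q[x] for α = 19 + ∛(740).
m_α(x) = x^3 - 57x^2 + 1083x - 7599

Set β = α - 19 = ∛(740), so β^3 = 740. Then (α - 19)^3 - 740 = 0, i.e. α is a root of g(x) = (x - 19)^3 - 740 = x^3 - 57x^2 + 1083x - 7599. Since g(x) = h(x - 19) where h(x) = x^3 - 740, and h is irreducible over Q (because 740 is not a perfect cube, so h has no rational root, and a monic cubic with no rational root is irreducible), g is also irreducible (irreducibility is preserved under the substitution x → x - 19). Hence m_α(x) = x^3 - 57x^2 + 1083x - 7599.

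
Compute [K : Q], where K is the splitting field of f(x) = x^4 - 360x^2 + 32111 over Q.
[K : Q] = 4

Solving the quadratic in x^2: x^2 = (360 ± √(360^2 - 4·32111))/2 = (360 ± √1156)/2 = (360 ± 34)/2, giving x^2 = 197 or x^2 = 163. So f(x) = (x^2 - 197)(x^2 - 163) and the roots of f are ±√197, ±√163. Hence the splitting field is K = Q(√197, √163). Since 197 and 163 are distinct squarefree integers > 1, their product 32111 is not a perfect square, so √163 ∉ Q(√197). By the tower law [K:Q] = [Q(√197,√163):Q(√197)] · [Q(√197):Q] = 2 · 2 = 4.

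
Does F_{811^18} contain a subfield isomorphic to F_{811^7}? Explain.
No: F_{811^7} is not a subfield of F_{811^18}

F_{p^m} embeds in F_{p^n} iff m | n. Here 7 ∤ 18 (since 18 = 2·7 + 4 with remainder 4 ≠ 0), so F_{811^7} is not a subfield of F_{811^18}. Equivalently: if it were, the tower law would give 7 = [F_{811^7}:F_811] dividing [F_{811^18}:F_811] = 18, contradiction.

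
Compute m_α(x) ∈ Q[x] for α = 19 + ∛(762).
m_α(x) = x^3 - 57x^2 + 1083x - 7621

Set β = α - 19 = ∛(762), so β^3 = 762. Then (α - 19)^3 - 762 = 0, i.e. α is a root of g(x) = (x - 19)^3 - 762 = x^3 - 57x^2 + 1083x - 7621. Since g(x) = h(x - 19) where h(x) = x^3 - 762, and h is irreducible over Q (because 762 is not a perfect cube, so h has no rational root, and a monic cubic with no rational root is irreducible), g is also irreducible (irreducibility is preserved under the substitution x → x - 19). Hence m_α(x) = x^3 - 57x^2 + 1083x - 7621.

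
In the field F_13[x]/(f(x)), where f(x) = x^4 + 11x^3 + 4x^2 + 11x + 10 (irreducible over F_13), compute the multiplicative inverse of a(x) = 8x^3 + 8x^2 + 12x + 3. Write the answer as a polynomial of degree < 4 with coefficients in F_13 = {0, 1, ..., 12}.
a(x)^(-1) ≡ 10x^3 + 6x^2 + 5x (mod f(x))

Since f is irreducible over F_13, F_13[x]/(f) is a field and a(x) ≠ 0 has an inverse. Apply the extended Euclidean algorithm to f(x) and a(x) in F_13[x]: f(x) = (5x + 11)·a(x) + (12x^2 + 7x + 3);  a(x) = (5x + 1)·(12x^2 + 7x + 3) + (3x);  (12x^2 + 7x + 3) = (4x + 11)·(3x) + (3). The last nonzero remainder is the constant 3 = gcd(f, a) in F_13. Back-substituting through the division chain expresses 3 = s(x)·a(x) + t(x)·f(x) with s(x) ≡ 4x^3 + 5x^2 + 2x (mod f), so (4x^3 + 5x^2 + 2x)·a(x) ≡ 3 (mod f). Multiplying by 3^(-1) ≡ 9 in F_13 gives a(x)^(-1) ≡ 9·(4x^3 + 5x^2 + 2x) ≡ 10x^3 + 6x^2 + 5x (mod f). Check: (8x^3 + 8x^2 + 12x + 3)·(10x^3 + 6x^2 + 5x) = 2x^6 + 11x^5 + 12x^3 + 2x ≡ 1 (mod x^4 + 11x^3 + 4x^2 + 11x + 10).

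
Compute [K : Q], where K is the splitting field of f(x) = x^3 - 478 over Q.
[K : Q] = 6

The roots of x^3 - 478 are ∛478, ω∛478, ω^2∛478 where ω = e^(2πi/3) is a primitive cube root of unity, so K = Q(∛478, ω). Now [Q(∛478):Q] = 3 (since 478 is not a perfect cube, x^3 - 478 is irreducible) and [Q(ω):Q] = 2. Both 2 and 3 divide [K:Q], and [K:Q] ≤ 3·2 = 6, so [K:Q] = 6. (Equivalently: Q(∛478) ⊂ R but ω ∉ R, so [K : Q(∛478)] = 2.)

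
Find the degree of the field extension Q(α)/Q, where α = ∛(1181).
[Q(α):Q] = 3

The minimal polynomial of α is x^3 - 1181, irreducible over Q since 1181 is not a perfect cube (so x^3 - 1181 has no rational root). Hence [Q(α):Q] = deg(m_α) = 3.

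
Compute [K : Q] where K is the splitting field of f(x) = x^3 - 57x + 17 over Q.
[K : Q] = 6

By the rational root test, any rational root of the monic integer polynomial f(x) = x^3 - 57x + 17 must be an integer dividing the constant term 17, i.e. one of ±{1, 17}. Evaluating: f(1) = -39, f(-1) = 73, f(17) = 3961, f(-17) = -3927; none is 0, so f has no rational root and is therefore irreducible over Q (a cubic with no linear factor over a field is irreducible). For an irreducible cubic, the Galois group is A_3 or S_3 according as the discriminant disc(f) = -4a^3 - 27b^2 = -4·(-57)^3 - 27·(17)^2 = 732969 is or is not a square in Q. Here disc(f) = 732969 is not a perfect square in Q, so the Galois group of f over Q is not contained in A_3 and must be all of S_3. The splitting field has degree |S_3| = 6 over Q, so [K : Q] = 6.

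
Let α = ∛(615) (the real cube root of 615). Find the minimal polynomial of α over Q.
m_α(x) = x^3 - 615

α satisfies α^3 = 615, so x^3 - 615 annihilates α. By the rational root test, a rational root p/q (in lowest terms) of x^3 - 615 would satisfy p^3 = 615 q^3, forcing q = 1 and p^3 = 615; but 615 is not a perfect cube, contradiction. A monic cubic over Q with no rational root is irreducible (any nontrivial factorization would include a linear factor). Hence x^3 - 615 is the minimal polynomial of α, and in particular [Q(α):Q] = 3.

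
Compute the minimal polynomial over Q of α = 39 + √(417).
m_α(x) = x^2 - 78x + 1104

From α - 39 = √(417), squaring gives (α - 39)^2 = 417, i.e. α^2 - 78α + 1521 = 417, so α^2 - 78α + 1104 = 0. The discriminant of x^2 - 78x + 1104 is (-78)^2 - 4·(1104) = 6084 - 4416 = 1668, and 4·(417) is not a perfect square in Q since 417 is squarefree and ≠ 1. Hence x^2 - 78x + 1104 is irreducible over Q and is the minimal polynomial of α.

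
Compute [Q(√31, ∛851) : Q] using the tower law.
[Q(√31, ∛851) : Q] = 6

Let L = Q(√31, ∛851). Since Q(√31) ⊂ L and [Q(√31):Q] = 2, the tower law gives 2 | [L:Q]. Likewise Q(∛851) ⊂ L with [Q(∛851):Q] = 3 (because 851 is not a perfect cube), so 3 | [L:Q]. As gcd(2,3) = 1, [L:Q] is divisible by 6. Conversely L is generated over Q by √31 and ∛851, so [L:Q] ≤ 2·3 = 6. Therefore [Q(√31, ∛851) : Q] = 6.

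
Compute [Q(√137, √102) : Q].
[Q(√137, √102) : Q] = 4

[Q(√137):Q] = 2 (min poly x^2 - 137, irreducible since 137 is squarefree > 1). For the top step, suppose √102 ∈ Q(√137), say √102 = c + d√137 with c, d ∈ Q. Squaring: 102 = c^2 + 137d^2 + 2cd√137. Since √137 ∉ Q this forces 2cd = 0. If d = 0 then √102 = c ∈ Q, contradicting 102 squarefree > 1. If c = 0 then 102 = 137d^2, so 137·102 = (137d)^2 is a perfect square in Q — but 137·102 = 13974 is not a perfect square (since 137 and 102 are distinct squarefree integers). Contradiction. Hence √102 ∉ Q(√137), so x^2 - 102 stays irreducible over Q(√137) and [Q(√137, √102) : Q(√137)] = 2. By the tower law, [Q(√137, √102) : Q] = 2 · 2 = 4.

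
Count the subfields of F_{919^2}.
F_{919^2} has 2 subfields

The subfields of F_{p^n} are exactly the fields F_{p^d} for d | n (each is the fixed field of the unique index-d subgroup of Gal(F_{p^n}/F_p) ≅ Z/nZ). The divisors of n = 2 are {1, 2}, giving 2 subfields: F_{919^1}, F_{919^2}.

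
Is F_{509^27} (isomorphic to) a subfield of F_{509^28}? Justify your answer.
No: F_{509^27} is not a subfield of F_{509^28}

F_{p^m} embeds in F_{p^n} iff m | n. Here 27 ∤ 28 (since 28 = 1·27 + 1 with remainder 1 ≠ 0), so F_{509^27} is not a subfield of F_{509^28}. Equivalently: if it were, the tower law would give 27 = [F_{509^27}:F_509] dividing [F_{509^28}:F_509] = 28, contradiction.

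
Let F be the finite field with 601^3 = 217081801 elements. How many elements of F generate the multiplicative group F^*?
There are φ(217081800) = 53429760 primitive elements

F_q^* is cyclic of order q - 1 = 217081800. A cyclic group of order m has exactly φ(m) generators. Here m = 217081800 = 2^3 · 3^2 · 5^2 · 13 · 9277, so the number of primitive elements is φ(217081800) = 53429760.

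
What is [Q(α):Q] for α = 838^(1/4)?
[Q(α):Q] = 4

α is a root of x^4 - 838. By Eisenstein's criterion at the prime p = 2 (which divides the constant term 838 but p^2 = 4 does not, since 838 is squarefree), x^4 - 838 is irreducible over Q. Hence [Q(α):Q] = 4.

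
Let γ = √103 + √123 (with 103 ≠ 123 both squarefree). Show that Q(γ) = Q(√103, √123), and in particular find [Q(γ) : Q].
[Q(γ) : Q] = 4 (equivalently, Q(γ) = Q(√103, √123))

Obviously Q(γ) ⊆ Q(√103, √123), and [Q(√103, √123):Q] = 4 (since 103, 123 are distinct squarefree integers > 1 with 12669 not a perfect square). To show equality we compute the minimal polynomial of γ. From γ = √103 + √123: γ^2 = 103 + 2√(12669) + 123 = 226 + 2√(12669), so γ^2 - 226 = 2√(12669); squaring, (γ^2 - 226)^2 = 4·12669, i.e. γ^4 - 452γ^2 + 51076 - 50676 = 0, i.e. γ^4 - 452γ^2 + 400 = 0. So γ is a root of x^4 - 452x^2 + 400. This polynomial is irreducible over Q: it has no rational root (each ±√103 ± √123 is irrational), and any factorization into two quadratics over Q would force √(12669) ∈ Q (pairing opposite roots) or √103, √123 ∈ Q (other pairings), all impossible. Hence [Q(γ):Q] = 4 = [Q(√103, √123):Q], so Q(γ) = Q(√103, √123).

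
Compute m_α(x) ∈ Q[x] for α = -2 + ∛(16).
m_α(x) = x^3 + 6x^2 + 12x - 8

Set β = α + 2 = ∛(16), so β^3 = 16. Then (α + 2)^3 - 16 = 0, i.e. α is a root of g(x) = (x + 2)^3 - 16 = x^3 + 6x^2 + 12x - 8. Since g(x) = h(x + 2) where h(x) = x^3 - 16, and h is irreducible over Q (because 16 is not a perfect cube, so h has no rational root, and a monic cubic with no rational root is irreducible), g is also irreducible (irreducibility is preserved under the substitution x → x + 2). Hence m_α(x) = x^3 + 6x^2 + 12x - 8.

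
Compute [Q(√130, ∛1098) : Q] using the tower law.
[Q(√130, ∛1098) : Q] = 6

Let L = Q(√130, ∛1098). Since Q(√130) ⊂ L and [Q(√130):Q] = 2, the tower law gives 2 | [L:Q]. Likewise Q(∛1098) ⊂ L with [Q(∛1098):Q] = 3 (because 1098 is not a perfect cube), so 3 | [L:Q]. As gcd(2,3) = 1, [L:Q] is divisible by 6. Conversely L is generated over Q by √130 and ∛1098, so [L:Q] ≤ 2·3 = 6. Therefore [Q(√130, ∛1098) : Q] = 6.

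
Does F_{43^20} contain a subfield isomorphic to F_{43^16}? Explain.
No: F_{43^16} is not a subfield of F_{43^20}

F_{p^m} embeds in F_{p^n} iff m | n. Here 16 ∤ 20 (since 20 = 1·16 + 4 with remainder 4 ≠ 0), so F_{43^16} is not a subfield of F_{43^20}. Equivalently: if it were, the tower law would give 16 = [F_{43^16}:F_43] dividing [F_{43^20}:F_43] = 20, contradiction.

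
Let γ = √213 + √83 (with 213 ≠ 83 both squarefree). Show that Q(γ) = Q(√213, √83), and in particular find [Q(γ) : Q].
[Q(γ) : Q] = 4 (equivalently, Q(γ) = Q(√213, √83))

Obviously Q(γ) ⊆ Q(√213, √83), and [Q(√213, √83):Q] = 4 (since 213, 83 are distinct squarefree integers > 1 with 17679 not a perfect square). To show equality we compute the minimal polynomial of γ. From γ = √213 + √83: γ^2 = 213 + 2√(17679) + 83 = 296 + 2√(17679), so γ^2 - 296 = 2√(17679); squaring, (γ^2 - 296)^2 = 4·17679, i.e. γ^4 - 592γ^2 + 87616 - 70716 = 0, i.e. γ^4 - 592γ^2 + 16900 = 0. So γ is a root of x^4 - 592x^2 + 16900. This polynomial is irreducible over Q: it has no rational root (each ±√213 ± √83 is irrational), and any factorization into two quadratics over Q would force √(17679) ∈ Q (pairing opposite roots) or √213, √83 ∈ Q (other pairings), all impossible. Hence [Q(γ):Q] = 4 = [Q(√213, √83):Q], so Q(γ) = Q(√213, √83).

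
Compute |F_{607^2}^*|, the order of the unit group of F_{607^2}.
|F_{607^2}^*| = 368448

F_{607^2} has 607^2 = 368449 elements; its multiplicative group consists of all nonzero elements, so |F_{607^2}^*| = 368449 - 1 = 368448. (It is cyclic since any finite subgroup of the multiplicative group of a field is cyclic.)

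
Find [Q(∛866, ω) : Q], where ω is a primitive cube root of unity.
[Q(∛866, ω) : Q] = 6

[Q(∛866):Q] = 3 (min poly x^3 - 866, irreducible since 866 is not a perfect cube). [Q(ω):Q] = 2 (min poly x^2 + x + 1). Since Q(∛866) ⊂ R and ω ∉ R, we have ω ∉ Q(∛866), so x^2 + x + 1 remains irreducible over Q(∛866) and [Q(∛866, ω) : Q(∛866)] = 2. By the tower law, [Q(∛866, ω) : Q] = 3 · 2 = 6. (In fact Q(∛866, ω) is the splitting field of x^3 - 866 over Q.)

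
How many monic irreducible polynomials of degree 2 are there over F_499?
There are 124251 monic irreducible polynomials of degree 2 over F_499

Each element of F_{499^2} that lies in no proper subfield is a root of exactly one monic irreducible of degree 2 over F_499, and each such polynomial has 2 distinct roots in F_{499^2}. By Möbius inversion the count is N_499(2) = (1/2) Σ_{d|2} μ(2/d) · 499^d = (1/2)(μ(2)·499^1 + μ(1)·499^2) = 248502/2 = 124251.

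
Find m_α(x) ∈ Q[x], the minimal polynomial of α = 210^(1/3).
m_α(x) = x^3 - 210

α satisfies α^3 = 210, so x^3 - 210 annihilates α. By the rational root test, a rational root p/q (in lowest terms) of x^3 - 210 would satisfy p^3 = 210 q^3, forcing q = 1 and p^3 = 210; but 210 is not a perfect cube, contradiction. A monic cubic over Q with no rational root is irreducible (any nontrivial factorization would include a linear factor). Hence x^3 - 210 is the minimal polynomial of α, and in particular [Q(α):Q] = 3.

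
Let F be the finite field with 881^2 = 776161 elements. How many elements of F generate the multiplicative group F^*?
There are φ(776160) = 161280 primitive elements

F_q^* is cyclic of order q - 1 = 776160. A cyclic group of order m has exactly φ(m) generators. Here m = 776160 = 2^5 · 3^2 · 5 · 7^2 · 11, so the number of primitive elements is φ(776160) = 161280.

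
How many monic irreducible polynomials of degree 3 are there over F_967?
There are 301410032 monic irreducible polynomials of degree 3 over F_967

Each element of F_{967^3} that lies in no proper subfield is a root of exactly one monic irreducible of degree 3 over F_967, and each such polynomial has 3 distinct roots in F_{967^3}. By Möbius inversion the count is N_967(3) = (1/3) Σ_{d|3} μ(3/d) · 967^d = (1/3)(μ(3)·967^1 + μ(1)·967^3) = 904230096/3 = 301410032.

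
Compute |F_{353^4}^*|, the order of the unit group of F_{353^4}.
|F_{353^4}^*| = 15527402880

F_{353^4} has 353^4 = 15527402881 elements; its multiplicative group consists of all nonzero elements, so |F_{353^4}^*| = 15527402881 - 1 = 15527402880. (It is cyclic since any finite subgroup of the multiplicative group of a field is cyclic.)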